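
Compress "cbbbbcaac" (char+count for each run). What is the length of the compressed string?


Input: cbbbbcaac
Runs:
  'c' x 1 => "c1"
  'b' x 4 => "b4"
  'c' x 1 => "c1"
  'a' x 2 => "a2"
  'c' x 1 => "c1"
Compressed: "c1b4c1a2c1"
Compressed length: 10

10


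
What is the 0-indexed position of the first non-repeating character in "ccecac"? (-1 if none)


Input: ccecac
Character frequencies:
  'a': 1
  'c': 4
  'e': 1
Scanning left to right for freq == 1:
  Position 0 ('c'): freq=4, skip
  Position 1 ('c'): freq=4, skip
  Position 2 ('e'): unique! => answer = 2

2


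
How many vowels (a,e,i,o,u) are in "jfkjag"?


Input: jfkjag
Checking each character:
  'j' at position 0: consonant
  'f' at position 1: consonant
  'k' at position 2: consonant
  'j' at position 3: consonant
  'a' at position 4: vowel (running total: 1)
  'g' at position 5: consonant
Total vowels: 1

1


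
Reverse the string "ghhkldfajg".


Input: ghhkldfajg
Reading characters right to left:
  Position 9: 'g'
  Position 8: 'j'
  Position 7: 'a'
  Position 6: 'f'
  Position 5: 'd'
  Position 4: 'l'
  Position 3: 'k'
  Position 2: 'h'
  Position 1: 'h'
  Position 0: 'g'
Reversed: gjafdlkhhg

gjafdlkhhg


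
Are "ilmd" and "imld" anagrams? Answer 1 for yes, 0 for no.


Strings: "ilmd", "imld"
Sorted first:  dilm
Sorted second: dilm
Sorted forms match => anagrams

1


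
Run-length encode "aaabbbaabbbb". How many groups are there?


Input: aaabbbaabbbb
Scanning for consecutive runs:
  Group 1: 'a' x 3 (positions 0-2)
  Group 2: 'b' x 3 (positions 3-5)
  Group 3: 'a' x 2 (positions 6-7)
  Group 4: 'b' x 4 (positions 8-11)
Total groups: 4

4


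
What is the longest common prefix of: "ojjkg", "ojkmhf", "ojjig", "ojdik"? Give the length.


Words: ojjkg, ojkmhf, ojjig, ojdik
  Position 0: all 'o' => match
  Position 1: all 'j' => match
  Position 2: ('j', 'k', 'j', 'd') => mismatch, stop
LCP = "oj" (length 2)

2


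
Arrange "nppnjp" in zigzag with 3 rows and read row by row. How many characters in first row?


Zigzag "nppnjp" into 3 rows:
Placing characters:
  'n' => row 0
  'p' => row 1
  'p' => row 2
  'n' => row 1
  'j' => row 0
  'p' => row 1
Rows:
  Row 0: "nj"
  Row 1: "pnp"
  Row 2: "p"
First row length: 2

2


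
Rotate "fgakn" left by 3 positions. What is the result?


Input: "fgakn", rotate left by 3
First 3 characters: "fga"
Remaining characters: "kn"
Concatenate remaining + first: "kn" + "fga" = "knfga"

knfga


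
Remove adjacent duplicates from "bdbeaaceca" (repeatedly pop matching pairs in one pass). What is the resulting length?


Input: bdbeaaceca
Stack-based adjacent duplicate removal:
  Read 'b': push. Stack: b
  Read 'd': push. Stack: bd
  Read 'b': push. Stack: bdb
  Read 'e': push. Stack: bdbe
  Read 'a': push. Stack: bdbea
  Read 'a': matches stack top 'a' => pop. Stack: bdbe
  Read 'c': push. Stack: bdbec
  Read 'e': push. Stack: bdbece
  Read 'c': push. Stack: bdbecec
  Read 'a': push. Stack: bdbececa
Final stack: "bdbececa" (length 8)

8


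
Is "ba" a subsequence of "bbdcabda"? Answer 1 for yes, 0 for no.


Check if "ba" is a subsequence of "bbdcabda"
Greedy scan:
  Position 0 ('b'): matches sub[0] = 'b'
  Position 1 ('b'): no match needed
  Position 2 ('d'): no match needed
  Position 3 ('c'): no match needed
  Position 4 ('a'): matches sub[1] = 'a'
  Position 5 ('b'): no match needed
  Position 6 ('d'): no match needed
  Position 7 ('a'): no match needed
All 2 characters matched => is a subsequence

1


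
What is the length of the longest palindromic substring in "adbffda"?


Input: "adbffda"
Checking substrings for palindromes:
  [3:5] "ff" (len 2) => palindrome
Longest palindromic substring: "ff" with length 2

2


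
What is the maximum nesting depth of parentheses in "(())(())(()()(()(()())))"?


Input: "(())(())(()()(()(()())))"
Tracking depth:
  Position 0 '(': depth becomes 1
  Position 1 '(': depth becomes 2
  Position 2 ')': depth becomes 1
  Position 3 ')': depth becomes 0
  Position 4 '(': depth becomes 1
  Position 5 '(': depth becomes 2
  Position 6 ')': depth becomes 1
  Position 7 ')': depth becomes 0
  Position 8 '(': depth becomes 1
  Position 9 '(': depth becomes 2
  Position 10 ')': depth becomes 1
  Position 11 '(': depth becomes 2
  Position 12 ')': depth becomes 1
  Position 13 '(': depth becomes 2
  Position 14 '(': depth becomes 3
  Position 15 ')': depth becomes 2
  Position 16 '(': depth becomes 3
  Position 17 '(': depth becomes 4
  Position 18 ')': depth becomes 3
  Position 19 '(': depth becomes 4
  Position 20 ')': depth becomes 3
  Position 21 ')': depth becomes 2
  Position 22 ')': depth becomes 1
  Position 23 ')': depth becomes 0
Maximum depth reached: 4

4


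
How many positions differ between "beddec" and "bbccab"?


Comparing "beddec" and "bbccab" position by position:
  Position 0: 'b' vs 'b' => same
  Position 1: 'e' vs 'b' => DIFFER
  Position 2: 'd' vs 'c' => DIFFER
  Position 3: 'd' vs 'c' => DIFFER
  Position 4: 'e' vs 'a' => DIFFER
  Position 5: 'c' vs 'b' => DIFFER
Positions that differ: 5

5


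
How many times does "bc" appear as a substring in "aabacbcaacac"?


Searching for "bc" in "aabacbcaacac"
Scanning each position:
  Position 0: "aa" => no
  Position 1: "ab" => no
  Position 2: "ba" => no
  Position 3: "ac" => no
  Position 4: "cb" => no
  Position 5: "bc" => MATCH
  Position 6: "ca" => no
  Position 7: "aa" => no
  Position 8: "ac" => no
  Position 9: "ca" => no
  Position 10: "ac" => no
Total occurrences: 1

1


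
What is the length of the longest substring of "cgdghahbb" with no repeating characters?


Input: "cgdghahbb"
Sliding window (track last position of each char):
  Position 0 ('c'): window [0,0] length 1 -- new best
  Position 1 ('g'): window [0,1] length 2 -- new best
  Position 2 ('d'): window [0,2] length 3 -- new best
  Position 3 ('g'): repeat (last at 1), move window start to 2
  Position 3 ('g'): window [2,3] length 2
  Position 4 ('h'): window [2,4] length 3
  Position 5 ('a'): window [2,5] length 4 -- new best
  Position 6 ('h'): repeat (last at 4), move window start to 5
  Position 6 ('h'): window [5,6] length 2
  Position 7 ('b'): window [5,7] length 3
  Position 8 ('b'): repeat (last at 7), move window start to 8
  Position 8 ('b'): window [8,8] length 1
Longest substring with no repeats: "dgha" with length 4

4


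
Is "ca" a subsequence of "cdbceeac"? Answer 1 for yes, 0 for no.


Check if "ca" is a subsequence of "cdbceeac"
Greedy scan:
  Position 0 ('c'): matches sub[0] = 'c'
  Position 1 ('d'): no match needed
  Position 2 ('b'): no match needed
  Position 3 ('c'): no match needed
  Position 4 ('e'): no match needed
  Position 5 ('e'): no match needed
  Position 6 ('a'): matches sub[1] = 'a'
  Position 7 ('c'): no match needed
All 2 characters matched => is a subsequence

1


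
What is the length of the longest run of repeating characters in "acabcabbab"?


Input: "acabcabbab"
Scanning for longest run:
  Position 1 ('c'): new char, reset run to 1
  Position 2 ('a'): new char, reset run to 1
  Position 3 ('b'): new char, reset run to 1
  Position 4 ('c'): new char, reset run to 1
  Position 5 ('a'): new char, reset run to 1
  Position 6 ('b'): new char, reset run to 1
  Position 7 ('b'): continues run of 'b', length=2
  Position 8 ('a'): new char, reset run to 1
  Position 9 ('b'): new char, reset run to 1
Longest run: 'b' with length 2

2


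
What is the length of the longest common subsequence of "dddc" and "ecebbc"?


LCS of "dddc" and "ecebbc"
DP table:
           e    c    e    b    b    c
      0    0    0    0    0    0    0
  d   0    0    0    0    0    0    0
  d   0    0    0    0    0    0    0
  d   0    0    0    0    0    0    0
  c   0    0    1    1    1    1    1
LCS length = dp[4][6] = 1

1


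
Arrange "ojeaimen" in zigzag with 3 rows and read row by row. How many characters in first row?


Zigzag "ojeaimen" into 3 rows:
Placing characters:
  'o' => row 0
  'j' => row 1
  'e' => row 2
  'a' => row 1
  'i' => row 0
  'm' => row 1
  'e' => row 2
  'n' => row 1
Rows:
  Row 0: "oi"
  Row 1: "jamn"
  Row 2: "ee"
First row length: 2

2


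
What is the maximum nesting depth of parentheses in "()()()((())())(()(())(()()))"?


Input: "()()()((())())(()(())(()()))"
Tracking depth:
  Position 0 '(': depth becomes 1
  Position 1 ')': depth becomes 0
  Position 2 '(': depth becomes 1
  Position 3 ')': depth becomes 0
  Position 4 '(': depth becomes 1
  Position 5 ')': depth becomes 0
  Position 6 '(': depth becomes 1
  Position 7 '(': depth becomes 2
  Position 8 '(': depth becomes 3
  Position 9 ')': depth becomes 2
  Position 10 ')': depth becomes 1
  Position 11 '(': depth becomes 2
  Position 12 ')': depth becomes 1
  Position 13 ')': depth becomes 0
  Position 14 '(': depth becomes 1
  Position 15 '(': depth becomes 2
  Position 16 ')': depth becomes 1
  Position 17 '(': depth becomes 2
  Position 18 '(': depth becomes 3
  Position 19 ')': depth becomes 2
  Position 20 ')': depth becomes 1
  Position 21 '(': depth becomes 2
  Position 22 '(': depth becomes 3
  Position 23 ')': depth becomes 2
  Position 24 '(': depth becomes 3
  Position 25 ')': depth becomes 2
  Position 26 ')': depth becomes 1
  Position 27 ')': depth becomes 0
Maximum depth reached: 3

3


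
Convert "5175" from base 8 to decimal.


Input: "5175" in base 8
Positional expansion:
  Digit '5' (value 5) x 8^3 = 2560
  Digit '1' (value 1) x 8^2 = 64
  Digit '7' (value 7) x 8^1 = 56
  Digit '5' (value 5) x 8^0 = 5
Sum = 2685

2685


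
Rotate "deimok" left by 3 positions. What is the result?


Input: "deimok", rotate left by 3
First 3 characters: "dei"
Remaining characters: "mok"
Concatenate remaining + first: "mok" + "dei" = "mokdei"

mokdei


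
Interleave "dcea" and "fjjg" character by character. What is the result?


Interleaving "dcea" and "fjjg":
  Position 0: 'd' from first, 'f' from second => "df"
  Position 1: 'c' from first, 'j' from second => "cj"
  Position 2: 'e' from first, 'j' from second => "ej"
  Position 3: 'a' from first, 'g' from second => "ag"
Result: dfcjejag

dfcjejag


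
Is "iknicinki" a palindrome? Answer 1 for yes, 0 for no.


Input: iknicinki
Reversed: iknicinki
  Compare pos 0 ('i') with pos 8 ('i'): match
  Compare pos 1 ('k') with pos 7 ('k'): match
  Compare pos 2 ('n') with pos 6 ('n'): match
  Compare pos 3 ('i') with pos 5 ('i'): match
Result: palindrome

1


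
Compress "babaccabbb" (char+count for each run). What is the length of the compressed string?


Input: babaccabbb
Runs:
  'b' x 1 => "b1"
  'a' x 1 => "a1"
  'b' x 1 => "b1"
  'a' x 1 => "a1"
  'c' x 2 => "c2"
  'a' x 1 => "a1"
  'b' x 3 => "b3"
Compressed: "b1a1b1a1c2a1b3"
Compressed length: 14

14


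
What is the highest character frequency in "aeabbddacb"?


Input: aeabbddacb
Character counts:
  'a': 3
  'b': 3
  'c': 1
  'd': 2
  'e': 1
Maximum frequency: 3

3


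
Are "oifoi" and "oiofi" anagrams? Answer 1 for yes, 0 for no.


Strings: "oifoi", "oiofi"
Sorted first:  fiioo
Sorted second: fiioo
Sorted forms match => anagrams

1


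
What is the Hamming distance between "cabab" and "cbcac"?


Comparing "cabab" and "cbcac" position by position:
  Position 0: 'c' vs 'c' => same
  Position 1: 'a' vs 'b' => differ
  Position 2: 'b' vs 'c' => differ
  Position 3: 'a' vs 'a' => same
  Position 4: 'b' vs 'c' => differ
Total differences (Hamming distance): 3

3


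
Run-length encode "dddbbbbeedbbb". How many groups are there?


Input: dddbbbbeedbbb
Scanning for consecutive runs:
  Group 1: 'd' x 3 (positions 0-2)
  Group 2: 'b' x 4 (positions 3-6)
  Group 3: 'e' x 2 (positions 7-8)
  Group 4: 'd' x 1 (positions 9-9)
  Group 5: 'b' x 3 (positions 10-12)
Total groups: 5

5


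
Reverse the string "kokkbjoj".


Input: kokkbjoj
Reading characters right to left:
  Position 7: 'j'
  Position 6: 'o'
  Position 5: 'j'
  Position 4: 'b'
  Position 3: 'k'
  Position 2: 'k'
  Position 1: 'o'
  Position 0: 'k'
Reversed: jojbkkok

jojbkkok


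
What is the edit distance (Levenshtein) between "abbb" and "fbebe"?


Computing edit distance: "abbb" -> "fbebe"
DP table:
           f    b    e    b    e
      0    1    2    3    4    5
  a   1    1    2    3    4    5
  b   2    2    1    2    3    4
  b   3    3    2    2    2    3
  b   4    4    3    3    2    3
Edit distance = dp[4][5] = 3

3


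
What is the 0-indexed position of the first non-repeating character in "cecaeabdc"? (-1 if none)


Input: cecaeabdc
Character frequencies:
  'a': 2
  'b': 1
  'c': 3
  'd': 1
  'e': 2
Scanning left to right for freq == 1:
  Position 0 ('c'): freq=3, skip
  Position 1 ('e'): freq=2, skip
  Position 2 ('c'): freq=3, skip
  Position 3 ('a'): freq=2, skip
  Position 4 ('e'): freq=2, skip
  Position 5 ('a'): freq=2, skip
  Position 6 ('b'): unique! => answer = 6

6


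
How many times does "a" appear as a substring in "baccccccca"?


Searching for "a" in "baccccccca"
Scanning each position:
  Position 0: "b" => no
  Position 1: "a" => MATCH
  Position 2: "c" => no
  Position 3: "c" => no
  Position 4: "c" => no
  Position 5: "c" => no
  Position 6: "c" => no
  Position 7: "c" => no
  Position 8: "c" => no
  Position 9: "a" => MATCH
Total occurrences: 2

2


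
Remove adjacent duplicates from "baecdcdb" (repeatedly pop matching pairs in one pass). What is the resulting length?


Input: baecdcdb
Stack-based adjacent duplicate removal:
  Read 'b': push. Stack: b
  Read 'a': push. Stack: ba
  Read 'e': push. Stack: bae
  Read 'c': push. Stack: baec
  Read 'd': push. Stack: baecd
  Read 'c': push. Stack: baecdc
  Read 'd': push. Stack: baecdcd
  Read 'b': push. Stack: baecdcdb
Final stack: "baecdcdb" (length 8)

8


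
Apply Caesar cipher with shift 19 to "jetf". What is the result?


Caesar cipher: shift "jetf" by 19
  'j' (pos 9) + 19 = pos 2 = 'c'
  'e' (pos 4) + 19 = pos 23 = 'x'
  't' (pos 19) + 19 = pos 12 = 'm'
  'f' (pos 5) + 19 = pos 24 = 'y'
Result: cxmy

cxmy


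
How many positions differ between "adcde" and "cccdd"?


Comparing "adcde" and "cccdd" position by position:
  Position 0: 'a' vs 'c' => DIFFER
  Position 1: 'd' vs 'c' => DIFFER
  Position 2: 'c' vs 'c' => same
  Position 3: 'd' vs 'd' => same
  Position 4: 'e' vs 'd' => DIFFER
Positions that differ: 3

3


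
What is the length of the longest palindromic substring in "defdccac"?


Input: "defdccac"
Checking substrings for palindromes:
  [5:8] "cac" (len 3) => palindrome
  [4:6] "cc" (len 2) => palindrome
Longest palindromic substring: "cac" with length 3

3


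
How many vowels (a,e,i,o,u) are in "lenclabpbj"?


Input: lenclabpbj
Checking each character:
  'l' at position 0: consonant
  'e' at position 1: vowel (running total: 1)
  'n' at position 2: consonant
  'c' at position 3: consonant
  'l' at position 4: consonant
  'a' at position 5: vowel (running total: 2)
  'b' at position 6: consonant
  'p' at position 7: consonant
  'b' at position 8: consonant
  'j' at position 9: consonant
Total vowels: 2

2


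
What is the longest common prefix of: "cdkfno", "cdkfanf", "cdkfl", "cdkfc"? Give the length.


Words: cdkfno, cdkfanf, cdkfl, cdkfc
  Position 0: all 'c' => match
  Position 1: all 'd' => match
  Position 2: all 'k' => match
  Position 3: all 'f' => match
  Position 4: ('n', 'a', 'l', 'c') => mismatch, stop
LCP = "cdkf" (length 4)

4


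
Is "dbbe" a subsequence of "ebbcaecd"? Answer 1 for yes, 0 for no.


Check if "dbbe" is a subsequence of "ebbcaecd"
Greedy scan:
  Position 0 ('e'): no match needed
  Position 1 ('b'): no match needed
  Position 2 ('b'): no match needed
  Position 3 ('c'): no match needed
  Position 4 ('a'): no match needed
  Position 5 ('e'): no match needed
  Position 6 ('c'): no match needed
  Position 7 ('d'): matches sub[0] = 'd'
Only matched 1/4 characters => not a subsequence

0


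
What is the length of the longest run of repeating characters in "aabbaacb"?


Input: "aabbaacb"
Scanning for longest run:
  Position 1 ('a'): continues run of 'a', length=2
  Position 2 ('b'): new char, reset run to 1
  Position 3 ('b'): continues run of 'b', length=2
  Position 4 ('a'): new char, reset run to 1
  Position 5 ('a'): continues run of 'a', length=2
  Position 6 ('c'): new char, reset run to 1
  Position 7 ('b'): new char, reset run to 1
Longest run: 'a' with length 2

2


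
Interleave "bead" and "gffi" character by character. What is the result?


Interleaving "bead" and "gffi":
  Position 0: 'b' from first, 'g' from second => "bg"
  Position 1: 'e' from first, 'f' from second => "ef"
  Position 2: 'a' from first, 'f' from second => "af"
  Position 3: 'd' from first, 'i' from second => "di"
Result: bgefafdi

bgefafdi


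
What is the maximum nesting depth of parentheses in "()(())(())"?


Input: "()(())(())"
Tracking depth:
  Position 0 '(': depth becomes 1
  Position 1 ')': depth becomes 0
  Position 2 '(': depth becomes 1
  Position 3 '(': depth becomes 2
  Position 4 ')': depth becomes 1
  Position 5 ')': depth becomes 0
  Position 6 '(': depth becomes 1
  Position 7 '(': depth becomes 2
  Position 8 ')': depth becomes 1
  Position 9 ')': depth becomes 0
Maximum depth reached: 2

2


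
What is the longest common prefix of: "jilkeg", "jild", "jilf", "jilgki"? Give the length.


Words: jilkeg, jild, jilf, jilgki
  Position 0: all 'j' => match
  Position 1: all 'i' => match
  Position 2: all 'l' => match
  Position 3: ('k', 'd', 'f', 'g') => mismatch, stop
LCP = "jil" (length 3)

3


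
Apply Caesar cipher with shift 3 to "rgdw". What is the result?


Caesar cipher: shift "rgdw" by 3
  'r' (pos 17) + 3 = pos 20 = 'u'
  'g' (pos 6) + 3 = pos 9 = 'j'
  'd' (pos 3) + 3 = pos 6 = 'g'
  'w' (pos 22) + 3 = pos 25 = 'z'
Result: ujgz

ujgz


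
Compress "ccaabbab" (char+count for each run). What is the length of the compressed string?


Input: ccaabbab
Runs:
  'c' x 2 => "c2"
  'a' x 2 => "a2"
  'b' x 2 => "b2"
  'a' x 1 => "a1"
  'b' x 1 => "b1"
Compressed: "c2a2b2a1b1"
Compressed length: 10

10


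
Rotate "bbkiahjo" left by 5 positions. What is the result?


Input: "bbkiahjo", rotate left by 5
First 5 characters: "bbkia"
Remaining characters: "hjo"
Concatenate remaining + first: "hjo" + "bbkia" = "hjobbkia"

hjobbkia


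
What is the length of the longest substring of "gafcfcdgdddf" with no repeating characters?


Input: "gafcfcdgdddf"
Sliding window (track last position of each char):
  Position 0 ('g'): window [0,0] length 1 -- new best
  Position 1 ('a'): window [0,1] length 2 -- new best
  Position 2 ('f'): window [0,2] length 3 -- new best
  Position 3 ('c'): window [0,3] length 4 -- new best
  Position 4 ('f'): repeat (last at 2), move window start to 3
  Position 4 ('f'): window [3,4] length 2
  Position 5 ('c'): repeat (last at 3), move window start to 4
  Position 5 ('c'): window [4,5] length 2
  Position 6 ('d'): window [4,6] length 3
  Position 7 ('g'): window [4,7] length 4
  Position 8 ('d'): repeat (last at 6), move window start to 7
  Position 8 ('d'): window [7,8] length 2
  Position 9 ('d'): repeat (last at 8), move window start to 9
  Position 9 ('d'): window [9,9] length 1
  Position 10 ('d'): repeat (last at 9), move window start to 10
  Position 10 ('d'): window [10,10] length 1
  Position 11 ('f'): window [10,11] length 2
Longest substring with no repeats: "gafc" with length 4

4


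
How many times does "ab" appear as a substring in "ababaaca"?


Searching for "ab" in "ababaaca"
Scanning each position:
  Position 0: "ab" => MATCH
  Position 1: "ba" => no
  Position 2: "ab" => MATCH
  Position 3: "ba" => no
  Position 4: "aa" => no
  Position 5: "ac" => no
  Position 6: "ca" => no
Total occurrences: 2

2


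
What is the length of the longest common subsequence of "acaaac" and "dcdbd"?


LCS of "acaaac" and "dcdbd"
DP table:
           d    c    d    b    d
      0    0    0    0    0    0
  a   0    0    0    0    0    0
  c   0    0    1    1    1    1
  a   0    0    1    1    1    1
  a   0    0    1    1    1    1
  a   0    0    1    1    1    1
  c   0    0    1    1    1    1
LCS length = dp[6][5] = 1

1


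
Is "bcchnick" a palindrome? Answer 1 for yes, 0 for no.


Input: bcchnick
Reversed: kcinhccb
  Compare pos 0 ('b') with pos 7 ('k'): MISMATCH
  Compare pos 1 ('c') with pos 6 ('c'): match
  Compare pos 2 ('c') with pos 5 ('i'): MISMATCH
  Compare pos 3 ('h') with pos 4 ('n'): MISMATCH
Result: not a palindrome

0


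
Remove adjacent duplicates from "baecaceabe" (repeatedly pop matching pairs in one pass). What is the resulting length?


Input: baecaceabe
Stack-based adjacent duplicate removal:
  Read 'b': push. Stack: b
  Read 'a': push. Stack: ba
  Read 'e': push. Stack: bae
  Read 'c': push. Stack: baec
  Read 'a': push. Stack: baeca
  Read 'c': push. Stack: baecac
  Read 'e': push. Stack: baecace
  Read 'a': push. Stack: baecacea
  Read 'b': push. Stack: baecaceab
  Read 'e': push. Stack: baecaceabe
Final stack: "baecaceabe" (length 10)

10


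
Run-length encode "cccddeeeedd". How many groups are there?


Input: cccddeeeedd
Scanning for consecutive runs:
  Group 1: 'c' x 3 (positions 0-2)
  Group 2: 'd' x 2 (positions 3-4)
  Group 3: 'e' x 4 (positions 5-8)
  Group 4: 'd' x 2 (positions 9-10)
Total groups: 4

4


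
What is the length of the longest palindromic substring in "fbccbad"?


Input: "fbccbad"
Checking substrings for palindromes:
  [1:5] "bccb" (len 4) => palindrome
  [2:4] "cc" (len 2) => palindrome
Longest palindromic substring: "bccb" with length 4

4


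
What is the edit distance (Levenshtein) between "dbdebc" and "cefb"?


Computing edit distance: "dbdebc" -> "cefb"
DP table:
           c    e    f    b
      0    1    2    3    4
  d   1    1    2    3    4
  b   2    2    2    3    3
  d   3    3    3    3    4
  e   4    4    3    4    4
  b   5    5    4    4    4
  c   6    5    5    5    5
Edit distance = dp[6][4] = 5

5


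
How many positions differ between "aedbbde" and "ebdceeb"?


Comparing "aedbbde" and "ebdceeb" position by position:
  Position 0: 'a' vs 'e' => DIFFER
  Position 1: 'e' vs 'b' => DIFFER
  Position 2: 'd' vs 'd' => same
  Position 3: 'b' vs 'c' => DIFFER
  Position 4: 'b' vs 'e' => DIFFER
  Position 5: 'd' vs 'e' => DIFFER
  Position 6: 'e' vs 'b' => DIFFER
Positions that differ: 6

6


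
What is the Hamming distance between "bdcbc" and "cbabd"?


Comparing "bdcbc" and "cbabd" position by position:
  Position 0: 'b' vs 'c' => differ
  Position 1: 'd' vs 'b' => differ
  Position 2: 'c' vs 'a' => differ
  Position 3: 'b' vs 'b' => same
  Position 4: 'c' vs 'd' => differ
Total differences (Hamming distance): 4

4


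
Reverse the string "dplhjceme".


Input: dplhjceme
Reading characters right to left:
  Position 8: 'e'
  Position 7: 'm'
  Position 6: 'e'
  Position 5: 'c'
  Position 4: 'j'
  Position 3: 'h'
  Position 2: 'l'
  Position 1: 'p'
  Position 0: 'd'
Reversed: emecjhlpd

emecjhlpd


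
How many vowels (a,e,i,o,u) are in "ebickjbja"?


Input: ebickjbja
Checking each character:
  'e' at position 0: vowel (running total: 1)
  'b' at position 1: consonant
  'i' at position 2: vowel (running total: 2)
  'c' at position 3: consonant
  'k' at position 4: consonant
  'j' at position 5: consonant
  'b' at position 6: consonant
  'j' at position 7: consonant
  'a' at position 8: vowel (running total: 3)
Total vowels: 3

3


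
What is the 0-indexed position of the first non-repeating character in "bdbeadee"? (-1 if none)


Input: bdbeadee
Character frequencies:
  'a': 1
  'b': 2
  'd': 2
  'e': 3
Scanning left to right for freq == 1:
  Position 0 ('b'): freq=2, skip
  Position 1 ('d'): freq=2, skip
  Position 2 ('b'): freq=2, skip
  Position 3 ('e'): freq=3, skip
  Position 4 ('a'): unique! => answer = 4

4


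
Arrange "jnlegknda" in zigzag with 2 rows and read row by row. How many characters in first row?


Zigzag "jnlegknda" into 2 rows:
Placing characters:
  'j' => row 0
  'n' => row 1
  'l' => row 0
  'e' => row 1
  'g' => row 0
  'k' => row 1
  'n' => row 0
  'd' => row 1
  'a' => row 0
Rows:
  Row 0: "jlgna"
  Row 1: "nekd"
First row length: 5

5


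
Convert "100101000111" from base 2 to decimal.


Input: "100101000111" in base 2
Positional expansion:
  Digit '1' (value 1) x 2^11 = 2048
  Digit '0' (value 0) x 2^10 = 0
  Digit '0' (value 0) x 2^9 = 0
  Digit '1' (value 1) x 2^8 = 256
  Digit '0' (value 0) x 2^7 = 0
  Digit '1' (value 1) x 2^6 = 64
  Digit '0' (value 0) x 2^5 = 0
  Digit '0' (value 0) x 2^4 = 0
  Digit '0' (value 0) x 2^3 = 0
  Digit '1' (value 1) x 2^2 = 4
  Digit '1' (value 1) x 2^1 = 2
  Digit '1' (value 1) x 2^0 = 1
Sum = 2375

2375


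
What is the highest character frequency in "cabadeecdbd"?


Input: cabadeecdbd
Character counts:
  'a': 2
  'b': 2
  'c': 2
  'd': 3
  'e': 2
Maximum frequency: 3

3


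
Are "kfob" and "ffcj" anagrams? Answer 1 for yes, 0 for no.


Strings: "kfob", "ffcj"
Sorted first:  bfko
Sorted second: cffj
Differ at position 0: 'b' vs 'c' => not anagrams

0


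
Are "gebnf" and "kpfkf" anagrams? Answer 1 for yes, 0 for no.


Strings: "gebnf", "kpfkf"
Sorted first:  befgn
Sorted second: ffkkp
Differ at position 0: 'b' vs 'f' => not anagrams

0


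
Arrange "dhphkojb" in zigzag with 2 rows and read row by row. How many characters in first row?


Zigzag "dhphkojb" into 2 rows:
Placing characters:
  'd' => row 0
  'h' => row 1
  'p' => row 0
  'h' => row 1
  'k' => row 0
  'o' => row 1
  'j' => row 0
  'b' => row 1
Rows:
  Row 0: "dpkj"
  Row 1: "hhob"
First row length: 4

4


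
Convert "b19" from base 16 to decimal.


Input: "b19" in base 16
Positional expansion:
  Digit 'b' (value 11) x 16^2 = 2816
  Digit '1' (value 1) x 16^1 = 16
  Digit '9' (value 9) x 16^0 = 9
Sum = 2841

2841


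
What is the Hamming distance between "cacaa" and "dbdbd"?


Comparing "cacaa" and "dbdbd" position by position:
  Position 0: 'c' vs 'd' => differ
  Position 1: 'a' vs 'b' => differ
  Position 2: 'c' vs 'd' => differ
  Position 3: 'a' vs 'b' => differ
  Position 4: 'a' vs 'd' => differ
Total differences (Hamming distance): 5

5


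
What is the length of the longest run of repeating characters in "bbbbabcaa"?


Input: "bbbbabcaa"
Scanning for longest run:
  Position 1 ('b'): continues run of 'b', length=2
  Position 2 ('b'): continues run of 'b', length=3
  Position 3 ('b'): continues run of 'b', length=4
  Position 4 ('a'): new char, reset run to 1
  Position 5 ('b'): new char, reset run to 1
  Position 6 ('c'): new char, reset run to 1
  Position 7 ('a'): new char, reset run to 1
  Position 8 ('a'): continues run of 'a', length=2
Longest run: 'b' with length 4

4


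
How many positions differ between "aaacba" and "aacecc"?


Comparing "aaacba" and "aacecc" position by position:
  Position 0: 'a' vs 'a' => same
  Position 1: 'a' vs 'a' => same
  Position 2: 'a' vs 'c' => DIFFER
  Position 3: 'c' vs 'e' => DIFFER
  Position 4: 'b' vs 'c' => DIFFER
  Position 5: 'a' vs 'c' => DIFFER
Positions that differ: 4

4


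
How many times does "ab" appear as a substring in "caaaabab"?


Searching for "ab" in "caaaabab"
Scanning each position:
  Position 0: "ca" => no
  Position 1: "aa" => no
  Position 2: "aa" => no
  Position 3: "aa" => no
  Position 4: "ab" => MATCH
  Position 5: "ba" => no
  Position 6: "ab" => MATCH
Total occurrences: 2

2


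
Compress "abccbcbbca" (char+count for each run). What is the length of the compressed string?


Input: abccbcbbca
Runs:
  'a' x 1 => "a1"
  'b' x 1 => "b1"
  'c' x 2 => "c2"
  'b' x 1 => "b1"
  'c' x 1 => "c1"
  'b' x 2 => "b2"
  'c' x 1 => "c1"
  'a' x 1 => "a1"
Compressed: "a1b1c2b1c1b2c1a1"
Compressed length: 16

16


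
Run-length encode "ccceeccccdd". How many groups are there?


Input: ccceeccccdd
Scanning for consecutive runs:
  Group 1: 'c' x 3 (positions 0-2)
  Group 2: 'e' x 2 (positions 3-4)
  Group 3: 'c' x 4 (positions 5-8)
  Group 4: 'd' x 2 (positions 9-10)
Total groups: 4

4


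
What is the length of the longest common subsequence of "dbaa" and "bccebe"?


LCS of "dbaa" and "bccebe"
DP table:
           b    c    c    e    b    e
      0    0    0    0    0    0    0
  d   0    0    0    0    0    0    0
  b   0    1    1    1    1    1    1
  a   0    1    1    1    1    1    1
  a   0    1    1    1    1    1    1
LCS length = dp[4][6] = 1

1


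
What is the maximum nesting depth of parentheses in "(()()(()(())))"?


Input: "(()()(()(())))"
Tracking depth:
  Position 0 '(': depth becomes 1
  Position 1 '(': depth becomes 2
  Position 2 ')': depth becomes 1
  Position 3 '(': depth becomes 2
  Position 4 ')': depth becomes 1
  Position 5 '(': depth becomes 2
  Position 6 '(': depth becomes 3
  Position 7 ')': depth becomes 2
  Position 8 '(': depth becomes 3
  Position 9 '(': depth becomes 4
  Position 10 ')': depth becomes 3
  Position 11 ')': depth becomes 2
  Position 12 ')': depth becomes 1
  Position 13 ')': depth becomes 0
Maximum depth reached: 4

4


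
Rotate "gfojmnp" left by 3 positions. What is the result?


Input: "gfojmnp", rotate left by 3
First 3 characters: "gfo"
Remaining characters: "jmnp"
Concatenate remaining + first: "jmnp" + "gfo" = "jmnpgfo"

jmnpgfo


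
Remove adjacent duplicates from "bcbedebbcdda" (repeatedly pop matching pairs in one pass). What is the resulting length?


Input: bcbedebbcdda
Stack-based adjacent duplicate removal:
  Read 'b': push. Stack: b
  Read 'c': push. Stack: bc
  Read 'b': push. Stack: bcb
  Read 'e': push. Stack: bcbe
  Read 'd': push. Stack: bcbed
  Read 'e': push. Stack: bcbede
  Read 'b': push. Stack: bcbedeb
  Read 'b': matches stack top 'b' => pop. Stack: bcbede
  Read 'c': push. Stack: bcbedec
  Read 'd': push. Stack: bcbedecd
  Read 'd': matches stack top 'd' => pop. Stack: bcbedec
  Read 'a': push. Stack: bcbedeca
Final stack: "bcbedeca" (length 8)

8


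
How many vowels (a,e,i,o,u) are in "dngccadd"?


Input: dngccadd
Checking each character:
  'd' at position 0: consonant
  'n' at position 1: consonant
  'g' at position 2: consonant
  'c' at position 3: consonant
  'c' at position 4: consonant
  'a' at position 5: vowel (running total: 1)
  'd' at position 6: consonant
  'd' at position 7: consonant
Total vowels: 1

1


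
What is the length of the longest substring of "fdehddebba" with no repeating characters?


Input: "fdehddebba"
Sliding window (track last position of each char):
  Position 0 ('f'): window [0,0] length 1 -- new best
  Position 1 ('d'): window [0,1] length 2 -- new best
  Position 2 ('e'): window [0,2] length 3 -- new best
  Position 3 ('h'): window [0,3] length 4 -- new best
  Position 4 ('d'): repeat (last at 1), move window start to 2
  Position 4 ('d'): window [2,4] length 3
  Position 5 ('d'): repeat (last at 4), move window start to 5
  Position 5 ('d'): window [5,5] length 1
  Position 6 ('e'): window [5,6] length 2
  Position 7 ('b'): window [5,7] length 3
  Position 8 ('b'): repeat (last at 7), move window start to 8
  Position 8 ('b'): window [8,8] length 1
  Position 9 ('a'): window [8,9] length 2
Longest substring with no repeats: "fdeh" with length 4

4


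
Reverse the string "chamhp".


Input: chamhp
Reading characters right to left:
  Position 5: 'p'
  Position 4: 'h'
  Position 3: 'm'
  Position 2: 'a'
  Position 1: 'h'
  Position 0: 'c'
Reversed: phmahc

phmahc


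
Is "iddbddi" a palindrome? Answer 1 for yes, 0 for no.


Input: iddbddi
Reversed: iddbddi
  Compare pos 0 ('i') with pos 6 ('i'): match
  Compare pos 1 ('d') with pos 5 ('d'): match
  Compare pos 2 ('d') with pos 4 ('d'): match
Result: palindrome

1


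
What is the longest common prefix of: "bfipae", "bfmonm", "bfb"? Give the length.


Words: bfipae, bfmonm, bfb
  Position 0: all 'b' => match
  Position 1: all 'f' => match
  Position 2: ('i', 'm', 'b') => mismatch, stop
LCP = "bf" (length 2)

2


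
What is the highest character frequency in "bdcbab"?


Input: bdcbab
Character counts:
  'a': 1
  'b': 3
  'c': 1
  'd': 1
Maximum frequency: 3

3


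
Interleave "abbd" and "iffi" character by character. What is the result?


Interleaving "abbd" and "iffi":
  Position 0: 'a' from first, 'i' from second => "ai"
  Position 1: 'b' from first, 'f' from second => "bf"
  Position 2: 'b' from first, 'f' from second => "bf"
  Position 3: 'd' from first, 'i' from second => "di"
Result: aibfbfdi

aibfbfdi


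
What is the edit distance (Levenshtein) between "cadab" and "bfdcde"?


Computing edit distance: "cadab" -> "bfdcde"
DP table:
           b    f    d    c    d    e
      0    1    2    3    4    5    6
  c   1    1    2    3    3    4    5
  a   2    2    2    3    4    4    5
  d   3    3    3    2    3    4    5
  a   4    4    4    3    3    4    5
  b   5    4    5    4    4    4    5
Edit distance = dp[5][6] = 5

5


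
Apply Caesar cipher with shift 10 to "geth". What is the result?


Caesar cipher: shift "geth" by 10
  'g' (pos 6) + 10 = pos 16 = 'q'
  'e' (pos 4) + 10 = pos 14 = 'o'
  't' (pos 19) + 10 = pos 3 = 'd'
  'h' (pos 7) + 10 = pos 17 = 'r'
Result: qodr

qodr


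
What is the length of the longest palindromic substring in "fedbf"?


Input: "fedbf"
Checking substrings for palindromes:
  No multi-char palindromic substrings found
Longest palindromic substring: "f" with length 1

1


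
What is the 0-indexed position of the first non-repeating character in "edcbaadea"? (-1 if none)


Input: edcbaadea
Character frequencies:
  'a': 3
  'b': 1
  'c': 1
  'd': 2
  'e': 2
Scanning left to right for freq == 1:
  Position 0 ('e'): freq=2, skip
  Position 1 ('d'): freq=2, skip
  Position 2 ('c'): unique! => answer = 2

2


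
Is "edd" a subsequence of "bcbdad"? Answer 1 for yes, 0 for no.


Check if "edd" is a subsequence of "bcbdad"
Greedy scan:
  Position 0 ('b'): no match needed
  Position 1 ('c'): no match needed
  Position 2 ('b'): no match needed
  Position 3 ('d'): no match needed
  Position 4 ('a'): no match needed
  Position 5 ('d'): no match needed
Only matched 0/3 characters => not a subsequence

0


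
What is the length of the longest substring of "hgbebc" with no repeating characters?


Input: "hgbebc"
Sliding window (track last position of each char):
  Position 0 ('h'): window [0,0] length 1 -- new best
  Position 1 ('g'): window [0,1] length 2 -- new best
  Position 2 ('b'): window [0,2] length 3 -- new best
  Position 3 ('e'): window [0,3] length 4 -- new best
  Position 4 ('b'): repeat (last at 2), move window start to 3
  Position 4 ('b'): window [3,4] length 2
  Position 5 ('c'): window [3,5] length 3
Longest substring with no repeats: "hgbe" with length 4

4


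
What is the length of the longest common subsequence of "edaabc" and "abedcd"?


LCS of "edaabc" and "abedcd"
DP table:
           a    b    e    d    c    d
      0    0    0    0    0    0    0
  e   0    0    0    1    1    1    1
  d   0    0    0    1    2    2    2
  a   0    1    1    1    2    2    2
  a   0    1    1    1    2    2    2
  b   0    1    2    2    2    2    2
  c   0    1    2    2    2    3    3
LCS length = dp[6][6] = 3

3


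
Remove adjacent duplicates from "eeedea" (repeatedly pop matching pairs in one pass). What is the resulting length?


Input: eeedea
Stack-based adjacent duplicate removal:
  Read 'e': push. Stack: e
  Read 'e': matches stack top 'e' => pop. Stack: (empty)
  Read 'e': push. Stack: e
  Read 'd': push. Stack: ed
  Read 'e': push. Stack: ede
  Read 'a': push. Stack: edea
Final stack: "edea" (length 4)

4


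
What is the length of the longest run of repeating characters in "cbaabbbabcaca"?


Input: "cbaabbbabcaca"
Scanning for longest run:
  Position 1 ('b'): new char, reset run to 1
  Position 2 ('a'): new char, reset run to 1
  Position 3 ('a'): continues run of 'a', length=2
  Position 4 ('b'): new char, reset run to 1
  Position 5 ('b'): continues run of 'b', length=2
  Position 6 ('b'): continues run of 'b', length=3
  Position 7 ('a'): new char, reset run to 1
  Position 8 ('b'): new char, reset run to 1
  Position 9 ('c'): new char, reset run to 1
  Position 10 ('a'): new char, reset run to 1
  Position 11 ('c'): new char, reset run to 1
  Position 12 ('a'): new char, reset run to 1
Longest run: 'b' with length 3

3


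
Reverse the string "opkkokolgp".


Input: opkkokolgp
Reading characters right to left:
  Position 9: 'p'
  Position 8: 'g'
  Position 7: 'l'
  Position 6: 'o'
  Position 5: 'k'
  Position 4: 'o'
  Position 3: 'k'
  Position 2: 'k'
  Position 1: 'p'
  Position 0: 'o'
Reversed: pglokokkpo

pglokokkpo


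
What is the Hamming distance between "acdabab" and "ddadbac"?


Comparing "acdabab" and "ddadbac" position by position:
  Position 0: 'a' vs 'd' => differ
  Position 1: 'c' vs 'd' => differ
  Position 2: 'd' vs 'a' => differ
  Position 3: 'a' vs 'd' => differ
  Position 4: 'b' vs 'b' => same
  Position 5: 'a' vs 'a' => same
  Position 6: 'b' vs 'c' => differ
Total differences (Hamming distance): 5

5


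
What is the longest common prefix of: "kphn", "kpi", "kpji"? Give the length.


Words: kphn, kpi, kpji
  Position 0: all 'k' => match
  Position 1: all 'p' => match
  Position 2: ('h', 'i', 'j') => mismatch, stop
LCP = "kp" (length 2)

2


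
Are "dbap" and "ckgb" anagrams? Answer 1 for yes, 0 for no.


Strings: "dbap", "ckgb"
Sorted first:  abdp
Sorted second: bcgk
Differ at position 0: 'a' vs 'b' => not anagrams

0


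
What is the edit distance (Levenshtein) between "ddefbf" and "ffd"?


Computing edit distance: "ddefbf" -> "ffd"
DP table:
           f    f    d
      0    1    2    3
  d   1    1    2    2
  d   2    2    2    2
  e   3    3    3    3
  f   4    3    3    4
  b   5    4    4    4
  f   6    5    4    5
Edit distance = dp[6][3] = 5

5


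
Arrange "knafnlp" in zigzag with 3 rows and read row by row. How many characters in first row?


Zigzag "knafnlp" into 3 rows:
Placing characters:
  'k' => row 0
  'n' => row 1
  'a' => row 2
  'f' => row 1
  'n' => row 0
  'l' => row 1
  'p' => row 2
Rows:
  Row 0: "kn"
  Row 1: "nfl"
  Row 2: "ap"
First row length: 2

2


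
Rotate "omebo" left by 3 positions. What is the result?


Input: "omebo", rotate left by 3
First 3 characters: "ome"
Remaining characters: "bo"
Concatenate remaining + first: "bo" + "ome" = "boome"

boome


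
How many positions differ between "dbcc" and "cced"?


Comparing "dbcc" and "cced" position by position:
  Position 0: 'd' vs 'c' => DIFFER
  Position 1: 'b' vs 'c' => DIFFER
  Position 2: 'c' vs 'e' => DIFFER
  Position 3: 'c' vs 'd' => DIFFER
Positions that differ: 4

4


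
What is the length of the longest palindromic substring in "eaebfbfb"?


Input: "eaebfbfb"
Checking substrings for palindromes:
  [3:8] "bfbfb" (len 5) => palindrome
  [0:3] "eae" (len 3) => palindrome
  [3:6] "bfb" (len 3) => palindrome
  [4:7] "fbf" (len 3) => palindrome
  [5:8] "bfb" (len 3) => palindrome
Longest palindromic substring: "bfbfb" with length 5

5


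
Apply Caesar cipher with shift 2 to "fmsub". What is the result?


Caesar cipher: shift "fmsub" by 2
  'f' (pos 5) + 2 = pos 7 = 'h'
  'm' (pos 12) + 2 = pos 14 = 'o'
  's' (pos 18) + 2 = pos 20 = 'u'
  'u' (pos 20) + 2 = pos 22 = 'w'
  'b' (pos 1) + 2 = pos 3 = 'd'
Result: houwd

houwd


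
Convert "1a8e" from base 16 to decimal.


Input: "1a8e" in base 16
Positional expansion:
  Digit '1' (value 1) x 16^3 = 4096
  Digit 'a' (value 10) x 16^2 = 2560
  Digit '8' (value 8) x 16^1 = 128
  Digit 'e' (value 14) x 16^0 = 14
Sum = 6798

6798


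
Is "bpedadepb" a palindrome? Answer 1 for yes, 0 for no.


Input: bpedadepb
Reversed: bpedadepb
  Compare pos 0 ('b') with pos 8 ('b'): match
  Compare pos 1 ('p') with pos 7 ('p'): match
  Compare pos 2 ('e') with pos 6 ('e'): match
  Compare pos 3 ('d') with pos 5 ('d'): match
Result: palindrome

1


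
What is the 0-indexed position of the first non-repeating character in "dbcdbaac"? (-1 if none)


Input: dbcdbaac
Character frequencies:
  'a': 2
  'b': 2
  'c': 2
  'd': 2
Scanning left to right for freq == 1:
  Position 0 ('d'): freq=2, skip
  Position 1 ('b'): freq=2, skip
  Position 2 ('c'): freq=2, skip
  Position 3 ('d'): freq=2, skip
  Position 4 ('b'): freq=2, skip
  Position 5 ('a'): freq=2, skip
  Position 6 ('a'): freq=2, skip
  Position 7 ('c'): freq=2, skip
  No unique character found => answer = -1

-1
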